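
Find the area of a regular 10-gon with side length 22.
For a regular 10-gon with side length s = 22:
Apothem a = s / (2*tan(pi/10)) = 22 / (2*tan(pi/10)) ≈ 33.8545
Perimeter P = 10 * 22 = 220
Area = (1/2) * P * a = (1/2) * 220 * 33.8545 = 3724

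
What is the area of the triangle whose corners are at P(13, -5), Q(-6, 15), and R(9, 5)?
Using the coordinate formula: Area = (1/2)|x₁(y₂-y₃) + x₂(y₃-y₁) + x₃(y₁-y₂)|
Area = (1/2)|13(15-5) + (-6)(5-(-5)) + 9((-5)-15)|
Area = (1/2)|13*10 + (-6)*10 + 9*(-20)|
Area = (1/2)|130 + (-60) + (-180)|
Area = (1/2)*110 = 55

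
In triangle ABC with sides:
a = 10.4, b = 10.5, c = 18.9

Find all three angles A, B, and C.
By the law of cosines:
cos(A) = (b² + c² - a²)/(2bc) = 0.905266  →  A = 25.14°
cos(B) = (a² + c² - b²)/(2ac) = 0.903337  →  B = 25.4°
cos(C) = (a² + b² - c²)/(2ab) = -0.635531  →  C = 129.5°
Check: A + B + C = 180.0° ✓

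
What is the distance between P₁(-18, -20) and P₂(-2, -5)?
Using the distance formula: d = sqrt((x₂-x₁)² + (y₂-y₁)²)
dx = (-2) - (-18) = 16
dy = (-5) - (-20) = 15
d = sqrt(16² + 15²) = sqrt(256 + 225) = sqrt(481) = 21.93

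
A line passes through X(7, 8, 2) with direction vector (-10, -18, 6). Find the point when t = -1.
P(-1) = (7 + (-10)(-1), 8 + (-18)(-1), 2 + 6(-1)) = (17, 26, -4)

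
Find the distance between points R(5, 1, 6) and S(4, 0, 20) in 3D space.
d = √[(-1)² + (-1)² + (14)²] = √198 = 14.07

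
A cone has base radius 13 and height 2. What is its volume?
Volume = (1/3) * pi * r² * h
Volume = (1/3) * pi * 13² * 2
Volume = (1/3) * pi * 169 * 2
Volume = (1/3) * pi * 338
Volume = 353.95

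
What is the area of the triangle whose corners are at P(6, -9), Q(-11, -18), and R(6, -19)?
Using the coordinate formula: Area = (1/2)|x₁(y₂-y₃) + x₂(y₃-y₁) + x₃(y₁-y₂)|
Area = (1/2)|6((-18)-(-19)) + (-11)((-19)-(-9)) + 6((-9)-(-18))|
Area = (1/2)|6*1 + (-11)*(-10) + 6*9|
Area = (1/2)|6 + 110 + 54|
Area = (1/2)*170 = 85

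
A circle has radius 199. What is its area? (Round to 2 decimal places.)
Area = pi * r²
Area = pi * 199²
Area = pi * 39601
Area = 124410.21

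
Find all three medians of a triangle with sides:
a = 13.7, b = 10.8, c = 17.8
Using m_x = ½√(2y² + 2z² - x²):
m_a = ½√(2·10.8² + 2·17.8² - 13.7²) = ½√679.27 = 13.03
m_b = ½√(2·13.7² + 2·17.8² - 10.8²) = ½√892.42 = 14.94
m_c = ½√(2·13.7² + 2·10.8² - 17.8²) = ½√291.82 = 8.541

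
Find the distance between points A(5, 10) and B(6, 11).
Using the distance formula: d = sqrt((x₂-x₁)² + (y₂-y₁)²)
dx = 6 - 5 = 1
dy = 11 - 10 = 1
d = sqrt(1² + 1²) = sqrt(1 + 1) = sqrt(2) = 1.41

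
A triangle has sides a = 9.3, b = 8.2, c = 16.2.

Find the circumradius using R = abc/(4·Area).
s = (a+b+c)/2 = 16.85
Area = √(s(s-a)(s-b)(s-c)) = √(16.85·7.55·8.65·0.65) = 26.7447
R = abc/(4·Area) = (9.3·8.2·16.2)/(4·26.7447) = 1235.412/106.9788 = 11.55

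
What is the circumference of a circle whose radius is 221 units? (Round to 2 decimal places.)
Circumference = 2 * pi * r
Circumference = 2 * pi * 221
Circumference = 1388.58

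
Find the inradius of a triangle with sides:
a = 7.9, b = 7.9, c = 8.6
s = (a+b+c)/2 = (7.9+7.9+8.6)/2 = 12.2
Area = √(s(s-a)(s-b)(s-c)) = √(12.2·4.3·4.3·3.6) = 28.497
r = Area/s = 28.497/12.2 = 2.336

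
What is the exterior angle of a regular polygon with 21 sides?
Exterior angle of a regular n-gon = 360/n
Exterior angle = 360/21
Exterior angle = 17.14 degrees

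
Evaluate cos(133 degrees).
cos(133 degrees) = -0.682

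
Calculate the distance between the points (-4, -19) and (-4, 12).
Using the distance formula: d = sqrt((x₂-x₁)² + (y₂-y₁)²)
dx = (-4) - (-4) = 0
dy = 12 - (-19) = 31
d = sqrt(0² + 31²) = sqrt(0 + 961) = sqrt(961) = 31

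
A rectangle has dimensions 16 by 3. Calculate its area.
Area = length * width
Area = 16 * 3
Area = 48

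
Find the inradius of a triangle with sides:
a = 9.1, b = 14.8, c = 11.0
s = (a+b+c)/2 = (9.1+14.8+11.0)/2 = 17.45
Area = √(s(s-a)(s-b)(s-c)) = √(17.45·8.35·2.65·6.45) = 49.905
r = Area/s = 49.905/17.45 = 2.86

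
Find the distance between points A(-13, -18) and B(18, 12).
Using the distance formula: d = sqrt((x₂-x₁)² + (y₂-y₁)²)
dx = 18 - (-13) = 31
dy = 12 - (-18) = 30
d = sqrt(31² + 30²) = sqrt(961 + 900) = sqrt(1861) = 43.14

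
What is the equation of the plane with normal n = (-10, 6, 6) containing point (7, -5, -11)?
d = n·P = (-10)(7) + (6)(-5) + (6)(-11) = -166
Plane: -10x + 6y + 6z = -166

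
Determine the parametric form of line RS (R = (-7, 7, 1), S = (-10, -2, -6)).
Direction vector d = S - R = (-3, -9, -7)
x = -7 - 3t, y = 7 - 9t, z = 1 - 7t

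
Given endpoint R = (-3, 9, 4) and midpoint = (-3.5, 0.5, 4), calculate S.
S = (2×(-3.5) - (-3), 2×0.5 - 9, 2×4 - 4) = (-4, -8, 4)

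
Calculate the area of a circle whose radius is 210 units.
Area = pi * r²
Area = pi * 210²
Area = pi * 44100
Area = 138544.24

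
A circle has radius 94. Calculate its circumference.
Circumference = 2 * pi * r
Circumference = 2 * pi * 94
Circumference = 590.62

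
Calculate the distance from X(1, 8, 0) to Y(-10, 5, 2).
d = √[(-11)² + (-3)² + (2)²] = √134 = 11.58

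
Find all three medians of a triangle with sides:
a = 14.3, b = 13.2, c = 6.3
Using m_x = ½√(2y² + 2z² - x²):
m_a = ½√(2·13.2² + 2·6.3² - 14.3²) = ½√223.37 = 7.473
m_b = ½√(2·14.3² + 2·6.3² - 13.2²) = ½√314.12 = 8.862
m_c = ½√(2·14.3² + 2·13.2² - 6.3²) = ½√717.77 = 13.4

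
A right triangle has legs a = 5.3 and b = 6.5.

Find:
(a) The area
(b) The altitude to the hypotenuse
(a) Area = ½ab = ½·5.3·6.5 = 17.225
(b) Hypotenuse c = √(5.3² + 6.5²) = √70.34 = 8.38689
    Area = ½·c·h_c  →  h_c = 2·Area/c = 2·17.225/8.38689 = 4.108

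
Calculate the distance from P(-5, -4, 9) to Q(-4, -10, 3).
d = √[(1)² + (-6)² + (-6)²] = √73 = 8.544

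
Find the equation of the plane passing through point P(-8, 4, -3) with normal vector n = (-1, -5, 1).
d = n·P = (-1)(-8) + (-5)(4) + (1)(-3) = -15
Plane: -x - 5y + z = -15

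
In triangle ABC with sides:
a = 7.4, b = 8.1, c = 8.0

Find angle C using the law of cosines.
cos(C) = (a² + b² - c²)/(2ab)
cos(C) = (7.4² + 8.1² - 8.0²)/(2·7.4·8.1) = 56.37/119.88 = 0.470220
C = arccos(0.470220) = 61.95°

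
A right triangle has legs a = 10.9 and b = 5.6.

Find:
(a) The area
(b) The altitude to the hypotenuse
(a) Area = ½ab = ½·10.9·5.6 = 30.52
(b) Hypotenuse c = √(10.9² + 5.6²) = √150.17 = 12.2544
    Area = ½·c·h_c  →  h_c = 2·Area/c = 2·30.52/12.2544 = 4.981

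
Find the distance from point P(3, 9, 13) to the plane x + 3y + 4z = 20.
d = |1(3) + 3(9) + 4(13) - (20)| / √(1² + 3² + 4²) = 62/√26 = 12.16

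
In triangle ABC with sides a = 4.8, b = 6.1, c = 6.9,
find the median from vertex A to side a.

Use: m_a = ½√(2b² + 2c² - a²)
m_a = ½√(2·6.1² + 2·6.9² - 4.8²)
m_a = ½√(74.42 + 95.22 - 23.04) = ½√146.6 = 6.054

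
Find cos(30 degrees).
cos(30 degrees) = sqrt(3)/2
Decimal approximation: 0.866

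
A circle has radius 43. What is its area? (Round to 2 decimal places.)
Area = pi * r²
Area = pi * 43²
Area = pi * 1849
Area = 5808.80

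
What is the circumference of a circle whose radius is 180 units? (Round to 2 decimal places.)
Circumference = 2 * pi * r
Circumference = 2 * pi * 180
Circumference = 1130.97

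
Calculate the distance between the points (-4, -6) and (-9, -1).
Using the distance formula: d = sqrt((x₂-x₁)² + (y₂-y₁)²)
dx = (-9) - (-4) = -5
dy = (-1) - (-6) = 5
d = sqrt((-5)² + 5²) = sqrt(25 + 25) = sqrt(50) = 7.07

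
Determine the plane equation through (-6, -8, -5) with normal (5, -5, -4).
d = n·P = (5)(-6) + (-5)(-8) + (-4)(-5) = 30
Plane: 5x - 5y - 4z = 30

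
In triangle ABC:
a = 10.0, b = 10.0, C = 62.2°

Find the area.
Using A = ½ab·sin(C):
A = ½·10.0·10.0·sin(62.2°) = ½·100·0.884581 = 44.23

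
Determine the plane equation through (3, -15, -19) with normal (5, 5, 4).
d = n·P = (5)(3) + (5)(-15) + (4)(-19) = -136
Plane: 5x + 5y + 4z = -136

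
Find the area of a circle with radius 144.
Area = pi * r²
Area = pi * 144²
Area = pi * 20736
Area = 65144.07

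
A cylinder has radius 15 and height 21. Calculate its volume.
Volume = pi * r² * h
Volume = pi * 15² * 21
Volume = pi * 225 * 21
Volume = pi * 4725
Volume = 14844.03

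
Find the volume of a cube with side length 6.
Volume = s³
Volume = 6³
Volume = 216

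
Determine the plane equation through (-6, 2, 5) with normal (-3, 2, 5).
d = n·P = (-3)(-6) + (2)(2) + (5)(5) = 47
Plane: -3x + 2y + 5z = 47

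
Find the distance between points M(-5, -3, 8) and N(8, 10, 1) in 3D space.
d = √[(13)² + (13)² + (-7)²] = √387 = 19.67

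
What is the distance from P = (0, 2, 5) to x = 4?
d = |1(0) + 0(2) + 0(5) - (4)| / √(1² + 0² + 0²) = 4/√1 = 4.0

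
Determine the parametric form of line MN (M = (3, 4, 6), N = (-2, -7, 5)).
Direction vector d = N - M = (-5, -11, -1)
x = 3 - 5t, y = 4 - 11t, z = 6 - t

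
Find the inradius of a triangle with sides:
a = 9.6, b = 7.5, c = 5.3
s = (a+b+c)/2 = (9.6+7.5+5.3)/2 = 11.2
Area = √(s(s-a)(s-b)(s-c)) = √(11.2·1.6·3.7·5.9) = 19.7786
r = Area/s = 19.7786/11.2 = 1.766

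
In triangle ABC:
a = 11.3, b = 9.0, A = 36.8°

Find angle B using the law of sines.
sin(B)/b = sin(A)/a
sin(B) = b·sin(A)/a = 9.0·sin(36.8°)/11.3 = 0.477098
B = arcsin(0.477098) = 28.5°  (b ≤ a, so B ≤ A and the acute solution is unique)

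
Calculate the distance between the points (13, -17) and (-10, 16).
Using the distance formula: d = sqrt((x₂-x₁)² + (y₂-y₁)²)
dx = (-10) - 13 = -23
dy = 16 - (-17) = 33
d = sqrt((-23)² + 33²) = sqrt(529 + 1089) = sqrt(1618) = 40.22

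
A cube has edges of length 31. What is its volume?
Volume = s³
Volume = 31³
Volume = 29791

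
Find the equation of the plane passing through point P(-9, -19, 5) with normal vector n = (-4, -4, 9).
d = n·P = (-4)(-9) + (-4)(-19) + (9)(5) = 157
Plane: -4x - 4y + 9z = 157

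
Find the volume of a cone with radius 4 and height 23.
Volume = (1/3) * pi * r² * h
Volume = (1/3) * pi * 4² * 23
Volume = (1/3) * pi * 16 * 23
Volume = (1/3) * pi * 368
Volume = 385.37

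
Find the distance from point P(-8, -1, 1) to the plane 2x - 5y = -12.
d = |2(-8) + (-5)(-1) + 0(1) - (-12)| / √(2² + (-5)² + 0²) = 1/√29 = 0.1857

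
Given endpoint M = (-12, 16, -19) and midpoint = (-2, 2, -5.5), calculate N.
N = (2×(-2) - (-12), 2×2 - 16, 2×(-5.5) - (-19)) = (8, -12, 8)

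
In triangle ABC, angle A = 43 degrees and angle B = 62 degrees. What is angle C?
Sum of angles in a triangle = 180 degrees
Third angle = 180 - 43 - 62
Third angle = 75 degrees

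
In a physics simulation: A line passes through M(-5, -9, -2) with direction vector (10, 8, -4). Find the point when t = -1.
P(-1) = (-5 + 10(-1), -9 + 8(-1), -2 + (-4)(-1)) = (-15, -17, 2)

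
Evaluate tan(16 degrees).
tan(16 degrees) = 0.2867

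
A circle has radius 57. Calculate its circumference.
Circumference = 2 * pi * r
Circumference = 2 * pi * 57
Circumference = 358.14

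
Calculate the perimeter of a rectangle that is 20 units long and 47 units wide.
Perimeter = 2 * (length + width)
Perimeter = 2 * (20 + 47)
Perimeter = 2 * 67
Perimeter = 134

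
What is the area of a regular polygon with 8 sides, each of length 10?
For a regular 8-gon with side length s = 10:
Apothem a = s / (2*tan(pi/8)) = 10 / (2*tan(pi/8)) ≈ 12.0711
Perimeter P = 8 * 10 = 80
Area = (1/2) * P * a = (1/2) * 80 * 12.0711 = 482.84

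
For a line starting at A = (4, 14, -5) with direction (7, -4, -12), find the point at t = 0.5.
P(0.5) = (4 + 7(0.5), 14 + (-4)(0.5), -5 + (-12)(0.5)) = (7.5, 12, -11)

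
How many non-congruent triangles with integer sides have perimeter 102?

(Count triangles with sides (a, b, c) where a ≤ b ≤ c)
With a ≤ b ≤ c and a + b + c = 102, the triangle inequality a + b > c gives c < 102/2, so c ≤ 50.
Iterate a from 1 to ⌊p/3⌋ = 34; for each a, b ranges from a to ⌊(p−a)/2⌋ with c = p − a − b, keeping only c ≥ b.
Triples: (2, 50, 50), (3, 49, 50), (4, 48, 50), …
Count = 217 triangles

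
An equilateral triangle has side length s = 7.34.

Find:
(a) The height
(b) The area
(a) Height h = s·√3/2 = 7.34·√3/2 = 6.357
(b) Area = (√3/4)·s² = (√3/4)·7.34² = (√3/4)·53.8756 = 23.33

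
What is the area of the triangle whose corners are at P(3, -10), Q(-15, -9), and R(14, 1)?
Using the coordinate formula: Area = (1/2)|x₁(y₂-y₃) + x₂(y₃-y₁) + x₃(y₁-y₂)|
Area = (1/2)|3((-9)-1) + (-15)(1-(-10)) + 14((-10)-(-9))|
Area = (1/2)|3*(-10) + (-15)*11 + 14*(-1)|
Area = (1/2)|(-30) + (-165) + (-14)|
Area = (1/2)*209 = 104.50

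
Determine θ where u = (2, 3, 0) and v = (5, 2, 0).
u·v = 16, |u|² = 13, |v|² = 29
cos θ = 16/√377 ≈ 0.824
θ ≈ 34.51°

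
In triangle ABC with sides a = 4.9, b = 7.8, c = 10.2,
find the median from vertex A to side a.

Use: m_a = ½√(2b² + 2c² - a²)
m_a = ½√(2·7.8² + 2·10.2² - 4.9²)
m_a = ½√(121.68 + 208.08 - 24.01) = ½√305.75 = 8.743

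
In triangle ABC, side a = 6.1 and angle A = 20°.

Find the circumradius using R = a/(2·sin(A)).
R = a/(2·sin(A)) = 6.1/(2·sin(20°))
R = 6.1/(2·0.342020) = 6.1/0.684040 = 8.918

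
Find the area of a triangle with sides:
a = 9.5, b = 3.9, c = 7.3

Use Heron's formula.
s = (a+b+c)/2 = (9.5+3.9+7.3)/2 = 10.35
A = √(s(s-a)(s-b)(s-c)) = √(10.35·0.85·6.45·3.05)
A = √173.069 = 13.16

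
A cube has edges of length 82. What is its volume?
Volume = s³
Volume = 82³
Volume = 551368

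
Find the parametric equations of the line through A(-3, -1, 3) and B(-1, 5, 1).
Direction vector d = B - A = (2, 6, -2)
x = -3 + 2t, y = -1 + 6t, z = 3 - 2t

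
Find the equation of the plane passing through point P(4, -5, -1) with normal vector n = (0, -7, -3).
d = n·P = (0)(4) + (-7)(-5) + (-3)(-1) = 38
Plane: -7y - 3z = 38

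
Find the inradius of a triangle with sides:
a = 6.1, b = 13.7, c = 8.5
s = (a+b+c)/2 = (6.1+13.7+8.5)/2 = 14.15
Area = √(s(s-a)(s-b)(s-c)) = √(14.15·8.05·0.45·5.65) = 17.0179
r = Area/s = 17.0179/14.15 = 1.203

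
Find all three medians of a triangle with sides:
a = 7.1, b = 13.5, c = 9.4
Using m_x = ½√(2y² + 2z² - x²):
m_a = ½√(2·13.5² + 2·9.4² - 7.1²) = ½√490.81 = 11.08
m_b = ½√(2·7.1² + 2·9.4² - 13.5²) = ½√95.29 = 4.881
m_c = ½√(2·7.1² + 2·13.5² - 9.4²) = ½√376.96 = 9.708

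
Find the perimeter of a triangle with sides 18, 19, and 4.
Perimeter = sum of all sides
Perimeter = 18 + 19 + 4
Perimeter = 41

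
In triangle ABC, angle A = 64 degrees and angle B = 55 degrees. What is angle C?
Sum of angles in a triangle = 180 degrees
Third angle = 180 - 64 - 55
Third angle = 61 degrees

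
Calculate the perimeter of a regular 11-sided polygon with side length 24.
Perimeter = number of sides * side length
Perimeter = 11 * 24
Perimeter = 264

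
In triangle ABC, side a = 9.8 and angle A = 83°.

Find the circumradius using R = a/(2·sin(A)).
R = a/(2·sin(A)) = 9.8/(2·sin(83°))
R = 9.8/(2·0.992546) = 9.8/1.985092 = 4.937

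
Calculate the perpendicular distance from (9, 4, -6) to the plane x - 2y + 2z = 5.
d = |1(9) + (-2)(4) + 2(-6) - (5)| / √(1² + (-2)² + 2²) = 16/√9 = 5.333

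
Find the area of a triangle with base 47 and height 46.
Area = (1/2) * base * height
Area = (1/2) * 47 * 46
Area = 1081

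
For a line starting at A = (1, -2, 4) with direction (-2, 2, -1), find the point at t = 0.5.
P(0.5) = (1 + (-2)(0.5), -2 + 2(0.5), 4 + (-1)(0.5)) = (0, -1, 3.5)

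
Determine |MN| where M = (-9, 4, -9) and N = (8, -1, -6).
d = √[(17)² + (-5)² + (3)²] = √323 = 17.97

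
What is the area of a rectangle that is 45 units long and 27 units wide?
Area = length * width
Area = 45 * 27
Area = 1215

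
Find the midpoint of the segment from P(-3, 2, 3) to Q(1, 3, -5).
Midpoint = ((-3+1)/2, (2+3)/2, (3-5)/2) = (-1, 2.5, -1)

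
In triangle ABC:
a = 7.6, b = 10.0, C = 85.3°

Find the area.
Using A = ½ab·sin(C):
A = ½·7.6·10.0·sin(85.3°) = ½·76·0.996637 = 37.87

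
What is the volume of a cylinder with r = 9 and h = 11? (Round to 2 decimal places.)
Volume = pi * r² * h
Volume = pi * 9² * 11
Volume = pi * 81 * 11
Volume = pi * 891
Volume = 2799.16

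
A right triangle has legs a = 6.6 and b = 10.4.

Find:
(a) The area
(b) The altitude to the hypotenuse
(a) Area = ½ab = ½·6.6·10.4 = 34.32
(b) Hypotenuse c = √(6.6² + 10.4²) = √151.72 = 12.3175
    Area = ½·c·h_c  →  h_c = 2·Area/c = 2·34.32/12.3175 = 5.573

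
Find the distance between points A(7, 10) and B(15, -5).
Using the distance formula: d = sqrt((x₂-x₁)² + (y₂-y₁)²)
dx = 15 - 7 = 8
dy = (-5) - 10 = -15
d = sqrt(8² + (-15)²) = sqrt(64 + 225) = sqrt(289) = 17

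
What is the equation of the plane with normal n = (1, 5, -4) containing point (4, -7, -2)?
d = n·P = (1)(4) + (5)(-7) + (-4)(-2) = -23
Plane: x + 5y - 4z = -23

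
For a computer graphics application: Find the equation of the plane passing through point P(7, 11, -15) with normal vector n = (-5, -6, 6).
d = n·P = (-5)(7) + (-6)(11) + (6)(-15) = -191
Plane: -5x - 6y + 6z = -191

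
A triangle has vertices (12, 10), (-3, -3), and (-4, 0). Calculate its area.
Using the coordinate formula: Area = (1/2)|x₁(y₂-y₃) + x₂(y₃-y₁) + x₃(y₁-y₂)|
Area = (1/2)|12((-3)-0) + (-3)(0-10) + (-4)(10-(-3))|
Area = (1/2)|12*(-3) + (-3)*(-10) + (-4)*13|
Area = (1/2)|(-36) + 30 + (-52)|
Area = (1/2)*58 = 29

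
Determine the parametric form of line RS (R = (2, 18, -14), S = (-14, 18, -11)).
Direction vector d = S - R = (-16, 0, 3)
x = 2 - 16t, y = 18, z = -14 + 3t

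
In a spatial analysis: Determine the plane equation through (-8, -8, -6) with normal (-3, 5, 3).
d = n·P = (-3)(-8) + (5)(-8) + (3)(-6) = -34
Plane: -3x + 5y + 3z = -34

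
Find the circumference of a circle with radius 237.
Circumference = 2 * pi * r
Circumference = 2 * pi * 237
Circumference = 1489.11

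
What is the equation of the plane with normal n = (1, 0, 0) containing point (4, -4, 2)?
d = n·P = (1)(4) + (0)(-4) + (0)(2) = 4
Plane: x = 4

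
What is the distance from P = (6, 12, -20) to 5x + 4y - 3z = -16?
d = |5(6) + 4(12) + (-3)(-20) - (-16)| / √(5² + 4² + (-3)²) = 154/√50 = 21.78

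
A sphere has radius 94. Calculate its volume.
Volume = (4/3) * pi * r³
Volume = (4/3) * pi * 94³
Volume = (4/3) * pi * 830584
Volume = 3479142.12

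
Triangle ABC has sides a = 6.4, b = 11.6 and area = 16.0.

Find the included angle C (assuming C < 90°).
Area = ½ab·sin(C)  →  sin(C) = 2·Area/(ab)
sin(C) = 2·16.0/(6.4·11.6) = 0.431034
C = arcsin(0.431034) = 25.53°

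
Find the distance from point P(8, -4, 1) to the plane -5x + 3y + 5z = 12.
d = |(-5)(8) + 3(-4) + 5(1) - (12)| / √((-5)² + 3² + 5²) = 59/√59 = 7.681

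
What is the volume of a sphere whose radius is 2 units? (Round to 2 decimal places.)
Volume = (4/3) * pi * r³
Volume = (4/3) * pi * 2³
Volume = (4/3) * pi * 8
Volume = 33.51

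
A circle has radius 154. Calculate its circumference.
Circumference = 2 * pi * r
Circumference = 2 * pi * 154
Circumference = 967.61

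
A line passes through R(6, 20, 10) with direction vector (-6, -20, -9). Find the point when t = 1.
P(1) = (6 + (-6)(1), 20 + (-20)(1), 10 + (-9)(1)) = (0, 0, 1)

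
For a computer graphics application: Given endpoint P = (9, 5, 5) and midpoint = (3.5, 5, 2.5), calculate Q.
Q = (2×3.5 - 9, 2×5 - 5, 2×2.5 - 5) = (-2, 5, 0)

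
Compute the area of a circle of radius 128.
Area = pi * r²
Area = pi * 128²
Area = pi * 16384
Area = 51471.85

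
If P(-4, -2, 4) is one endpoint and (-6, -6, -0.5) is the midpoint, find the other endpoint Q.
Q = (2×(-6) - (-4), 2×(-6) - (-2), 2×(-0.5) - 4) = (-8, -10, -5)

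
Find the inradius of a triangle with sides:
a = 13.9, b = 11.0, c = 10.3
s = (a+b+c)/2 = (13.9+11.0+10.3)/2 = 17.6
Area = √(s(s-a)(s-b)(s-c)) = √(17.6·3.7·6.6·7.3) = 56.0132
r = Area/s = 56.0132/17.6 = 3.183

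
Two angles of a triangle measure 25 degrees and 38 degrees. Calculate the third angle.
Sum of angles in a triangle = 180 degrees
Third angle = 180 - 25 - 38
Third angle = 117 degrees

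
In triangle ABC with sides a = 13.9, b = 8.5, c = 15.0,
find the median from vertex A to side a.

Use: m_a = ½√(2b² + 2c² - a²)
m_a = ½√(2·8.5² + 2·15.0² - 13.9²)
m_a = ½√(144.5 + 450 - 193.21) = ½√401.29 = 10.02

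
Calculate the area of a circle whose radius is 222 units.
Area = pi * r²
Area = pi * 222²
Area = pi * 49284
Area = 154830.25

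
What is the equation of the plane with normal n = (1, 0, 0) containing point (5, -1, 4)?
d = n·P = (1)(5) + (0)(-1) + (0)(4) = 5
Plane: x = 5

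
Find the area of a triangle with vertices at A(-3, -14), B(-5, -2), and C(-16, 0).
Using the coordinate formula: Area = (1/2)|x₁(y₂-y₃) + x₂(y₃-y₁) + x₃(y₁-y₂)|
Area = (1/2)|(-3)((-2)-0) + (-5)(0-(-14)) + (-16)((-14)-(-2))|
Area = (1/2)|(-3)*(-2) + (-5)*14 + (-16)*(-12)|
Area = (1/2)|6 + (-70) + 192|
Area = (1/2)*128 = 64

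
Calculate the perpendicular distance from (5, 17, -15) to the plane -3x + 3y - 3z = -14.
d = |(-3)(5) + 3(17) + (-3)(-15) - (-14)| / √((-3)² + 3² + (-3)²) = 95/√27 = 18.28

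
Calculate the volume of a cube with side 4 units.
Volume = s³
Volume = 4³
Volume = 64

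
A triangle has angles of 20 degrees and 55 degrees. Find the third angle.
Sum of angles in a triangle = 180 degrees
Third angle = 180 - 20 - 55
Third angle = 105 degrees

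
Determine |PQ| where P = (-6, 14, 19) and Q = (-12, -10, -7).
d = √[(-6)² + (-24)² + (-26)²] = √1288 = 35.89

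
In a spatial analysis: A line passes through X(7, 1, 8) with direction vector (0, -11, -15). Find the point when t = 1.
P(1) = (7 + 0(1), 1 + (-11)(1), 8 + (-15)(1)) = (7, -10, -7)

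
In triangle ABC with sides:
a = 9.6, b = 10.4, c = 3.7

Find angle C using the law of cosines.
cos(C) = (a² + b² - c²)/(2ab)
cos(C) = (9.6² + 10.4² - 3.7²)/(2·9.6·10.4) = 186.63/199.68 = 0.934645
C = arccos(0.934645) = 20.83°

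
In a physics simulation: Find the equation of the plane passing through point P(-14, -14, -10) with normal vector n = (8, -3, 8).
d = n·P = (8)(-14) + (-3)(-14) + (8)(-10) = -150
Plane: 8x - 3y + 8z = -150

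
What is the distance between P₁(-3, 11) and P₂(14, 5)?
Using the distance formula: d = sqrt((x₂-x₁)² + (y₂-y₁)²)
dx = 14 - (-3) = 17
dy = 5 - 11 = -6
d = sqrt(17² + (-6)²) = sqrt(289 + 36) = sqrt(325) = 18.03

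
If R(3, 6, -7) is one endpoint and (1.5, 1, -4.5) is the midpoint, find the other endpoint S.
S = (2×1.5 - 3, 2×1 - 6, 2×(-4.5) - (-7)) = (0, -4, -2)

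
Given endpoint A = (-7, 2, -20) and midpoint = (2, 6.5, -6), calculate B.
B = (2×2 - (-7), 2×6.5 - 2, 2×(-6) - (-20)) = (11, 11, 8)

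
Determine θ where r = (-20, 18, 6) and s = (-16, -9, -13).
r·s = 80, |r|² = 760, |s|² = 506
cos θ = 80/√384560 ≈ 0.129
θ ≈ 82.59°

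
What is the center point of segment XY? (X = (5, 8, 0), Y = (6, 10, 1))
Midpoint = ((5+6)/2, (8+10)/2, (0+1)/2) = (5.5, 9, 0.5)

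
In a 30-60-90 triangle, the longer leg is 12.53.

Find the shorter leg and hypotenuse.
In a 30-60-90 triangle, sides are in ratio 1 : √3 : 2.
Long leg = short leg·√3  →  short leg = 12.53/√3 = 7.234
Hypotenuse = 2·(short leg) = 2·12.53/√3 = 14.47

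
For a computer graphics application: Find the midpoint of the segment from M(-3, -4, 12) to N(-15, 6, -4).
Midpoint = ((-3-15)/2, (-4+6)/2, (12-4)/2) = (-9, 1, 4)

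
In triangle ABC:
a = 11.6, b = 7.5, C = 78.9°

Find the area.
Using A = ½ab·sin(C):
A = ½·11.6·7.5·sin(78.9°) = ½·87·0.981293 = 42.69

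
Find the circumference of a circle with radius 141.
Circumference = 2 * pi * r
Circumference = 2 * pi * 141
Circumference = 885.93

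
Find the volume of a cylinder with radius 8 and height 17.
Volume = pi * r² * h
Volume = pi * 8² * 17
Volume = pi * 64 * 17
Volume = pi * 1088
Volume = 3418.05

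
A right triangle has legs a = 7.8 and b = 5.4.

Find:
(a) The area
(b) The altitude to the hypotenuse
(a) Area = ½ab = ½·7.8·5.4 = 21.06
(b) Hypotenuse c = √(7.8² + 5.4²) = √90 = 9.48683
    Area = ½·c·h_c  →  h_c = 2·Area/c = 2·21.06/9.48683 = 4.44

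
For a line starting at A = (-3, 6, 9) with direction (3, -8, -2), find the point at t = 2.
P(2) = (-3 + 3(2), 6 + (-8)(2), 9 + (-2)(2)) = (3, -10, 5)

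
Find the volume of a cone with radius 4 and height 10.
Volume = (1/3) * pi * r² * h
Volume = (1/3) * pi * 4² * 10
Volume = (1/3) * pi * 16 * 10
Volume = (1/3) * pi * 160
Volume = 167.55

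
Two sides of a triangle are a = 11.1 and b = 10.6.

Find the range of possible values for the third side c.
By the triangle inequality: |a - b| < c < a + b
|11.1 - 10.6| < c < 11.1 + 10.6
0.5 < c < 21.7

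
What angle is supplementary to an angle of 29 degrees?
Supplementary angles sum to 180 degrees.
Other angle = 180 - 29
Other angle = 151 degrees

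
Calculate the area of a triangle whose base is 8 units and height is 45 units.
Area = (1/2) * base * height
Area = (1/2) * 8 * 45
Area = 180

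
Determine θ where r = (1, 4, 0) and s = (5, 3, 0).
r·s = 17, |r|² = 17, |s|² = 34
cos θ = 17/√578 ≈ 0.7071
θ ≈ 45.0°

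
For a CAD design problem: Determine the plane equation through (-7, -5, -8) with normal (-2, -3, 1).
d = n·P = (-2)(-7) + (-3)(-5) + (1)(-8) = 21
Plane: -2x - 3y + z = 21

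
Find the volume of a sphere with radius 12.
Volume = (4/3) * pi * r³
Volume = (4/3) * pi * 12³
Volume = (4/3) * pi * 1728
Volume = 7238.23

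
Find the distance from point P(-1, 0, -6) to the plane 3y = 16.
d = |0(-1) + 3(0) + 0(-6) - (16)| / √(0² + 3² + 0²) = 16/√9 = 5.333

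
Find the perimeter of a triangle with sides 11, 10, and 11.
Perimeter = sum of all sides
Perimeter = 11 + 10 + 11
Perimeter = 32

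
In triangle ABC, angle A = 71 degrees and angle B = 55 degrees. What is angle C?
Sum of angles in a triangle = 180 degrees
Third angle = 180 - 71 - 55
Third angle = 54 degrees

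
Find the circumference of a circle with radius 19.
Circumference = 2 * pi * r
Circumference = 2 * pi * 19
Circumference = 119.38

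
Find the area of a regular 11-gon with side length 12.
For a regular 11-gon with side length s = 12:
Apothem a = s / (2*tan(pi/11)) = 12 / (2*tan(pi/11)) ≈ 20.4341
Perimeter P = 11 * 12 = 132
Area = (1/2) * P * a = (1/2) * 132 * 20.4341 = 1348.65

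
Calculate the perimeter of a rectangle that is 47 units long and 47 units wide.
Perimeter = 2 * (length + width)
Perimeter = 2 * (47 + 47)
Perimeter = 2 * 94
Perimeter = 188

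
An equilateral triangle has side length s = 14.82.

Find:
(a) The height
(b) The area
(a) Height h = s·√3/2 = 14.82·√3/2 = 12.83
(b) Area = (√3/4)·s² = (√3/4)·14.82² = (√3/4)·219.632 = 95.1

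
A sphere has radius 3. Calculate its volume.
Volume = (4/3) * pi * r³
Volume = (4/3) * pi * 3³
Volume = (4/3) * pi * 27
Volume = 113.10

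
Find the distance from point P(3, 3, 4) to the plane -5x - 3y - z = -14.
d = |(-5)(3) + (-3)(3) + (-1)(4) - (-14)| / √((-5)² + (-3)² + (-1)²) = 14/√35 = 2.366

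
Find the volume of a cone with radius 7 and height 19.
Volume = (1/3) * pi * r² * h
Volume = (1/3) * pi * 7² * 19
Volume = (1/3) * pi * 49 * 19
Volume = (1/3) * pi * 931
Volume = 974.94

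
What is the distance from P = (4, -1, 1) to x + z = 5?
d = |1(4) + 0(-1) + 1(1) - (5)| / √(1² + 0² + 1²) = 0/√2 = 0.0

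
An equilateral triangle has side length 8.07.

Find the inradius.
For an equilateral triangle, r = s/(2√3) where s is the side.
r = 8.07/(2√3) = 8.07/3.464102 = 2.33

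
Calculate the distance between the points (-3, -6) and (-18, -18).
Using the distance formula: d = sqrt((x₂-x₁)² + (y₂-y₁)²)
dx = (-18) - (-3) = -15
dy = (-18) - (-6) = -12
d = sqrt((-15)² + (-12)²) = sqrt(225 + 144) = sqrt(369) = 19.21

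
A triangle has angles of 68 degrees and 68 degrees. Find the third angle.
Sum of angles in a triangle = 180 degrees
Third angle = 180 - 68 - 68
Third angle = 44 degrees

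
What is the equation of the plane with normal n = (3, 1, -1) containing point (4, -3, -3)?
d = n·P = (3)(4) + (1)(-3) + (-1)(-3) = 12
Plane: 3x + y - z = 12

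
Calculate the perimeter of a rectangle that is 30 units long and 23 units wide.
Perimeter = 2 * (length + width)
Perimeter = 2 * (30 + 23)
Perimeter = 2 * 53
Perimeter = 106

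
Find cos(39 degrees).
cos(39 degrees) = 0.7771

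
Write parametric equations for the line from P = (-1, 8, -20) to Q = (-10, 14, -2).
Direction vector d = Q - P = (-9, 6, 18)
x = -1 - 9t, y = 8 + 6t, z = -20 + 18t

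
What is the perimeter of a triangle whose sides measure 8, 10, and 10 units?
Perimeter = sum of all sides
Perimeter = 8 + 10 + 10
Perimeter = 28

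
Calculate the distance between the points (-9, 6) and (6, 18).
Using the distance formula: d = sqrt((x₂-x₁)² + (y₂-y₁)²)
dx = 6 - (-9) = 15
dy = 18 - 6 = 12
d = sqrt(15² + 12²) = sqrt(225 + 144) = sqrt(369) = 19.21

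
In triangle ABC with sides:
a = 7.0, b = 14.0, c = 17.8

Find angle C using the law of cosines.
cos(C) = (a² + b² - c²)/(2ab)
cos(C) = (7.0² + 14.0² - 17.8²)/(2·7.0·14.0) = -71.84/196 = -0.366531
C = arccos(-0.366531) = 111.5°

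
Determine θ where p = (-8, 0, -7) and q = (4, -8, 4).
p·q = -60, |p|² = 113, |q|² = 96
cos θ = -60/√10848 ≈ -0.5761
θ ≈ 125.2°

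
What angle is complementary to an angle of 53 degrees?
Complementary angles sum to 90 degrees.
Other angle = 90 - 53
Other angle = 37 degrees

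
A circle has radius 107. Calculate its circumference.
Circumference = 2 * pi * r
Circumference = 2 * pi * 107
Circumference = 672.30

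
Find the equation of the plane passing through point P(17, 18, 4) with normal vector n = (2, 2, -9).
d = n·P = (2)(17) + (2)(18) + (-9)(4) = 34
Plane: 2x + 2y - 9z = 34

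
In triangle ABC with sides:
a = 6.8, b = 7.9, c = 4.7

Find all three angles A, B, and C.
By the law of cosines:
cos(A) = (b² + c² - a²)/(2bc) = 0.515217  →  A = 58.99°
cos(B) = (a² + c² - b²)/(2ac) = 0.092616  →  B = 84.69°
cos(C) = (a² + b² - c²)/(2ab) = 0.805659  →  C = 36.33°
Check: A + B + C = 180.0° ✓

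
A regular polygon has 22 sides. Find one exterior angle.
Exterior angle of a regular n-gon = 360/n
Exterior angle = 360/22
Exterior angle = 16.36 degrees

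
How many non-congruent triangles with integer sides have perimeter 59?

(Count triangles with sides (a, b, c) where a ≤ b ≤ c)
With a ≤ b ≤ c and a + b + c = 59, the triangle inequality a + b > c gives c < 59/2, so c ≤ 29.
Iterate a from 1 to ⌊p/3⌋ = 19; for each a, b ranges from a to ⌊(p−a)/2⌋ with c = p − a − b, keeping only c ≥ b.
Triples: (1, 29, 29), (2, 28, 29), (3, 27, 29), …
Count = 80 triangles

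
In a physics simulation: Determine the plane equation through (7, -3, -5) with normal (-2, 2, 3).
d = n·P = (-2)(7) + (2)(-3) + (3)(-5) = -35
Plane: -2x + 2y + 3z = -35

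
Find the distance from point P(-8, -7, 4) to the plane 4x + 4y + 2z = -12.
d = |4(-8) + 4(-7) + 2(4) - (-12)| / √(4² + 4² + 2²) = 40/√36 = 6.667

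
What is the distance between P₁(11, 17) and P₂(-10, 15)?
Using the distance formula: d = sqrt((x₂-x₁)² + (y₂-y₁)²)
dx = (-10) - 11 = -21
dy = 15 - 17 = -2
d = sqrt((-21)² + (-2)²) = sqrt(441 + 4) = sqrt(445) = 21.10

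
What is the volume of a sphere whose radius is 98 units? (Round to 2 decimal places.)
Volume = (4/3) * pi * r³
Volume = (4/3) * pi * 98³
Volume = (4/3) * pi * 941192
Volume = 3942455.83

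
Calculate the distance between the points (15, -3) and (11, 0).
Using the distance formula: d = sqrt((x₂-x₁)² + (y₂-y₁)²)
dx = 11 - 15 = -4
dy = 0 - (-3) = 3
d = sqrt((-4)² + 3²) = sqrt(16 + 9) = sqrt(25) = 5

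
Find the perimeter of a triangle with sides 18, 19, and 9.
Perimeter = sum of all sides
Perimeter = 18 + 19 + 9
Perimeter = 46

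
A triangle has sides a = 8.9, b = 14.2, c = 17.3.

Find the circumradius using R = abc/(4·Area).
s = (a+b+c)/2 = 20.2
Area = √(s(s-a)(s-b)(s-c)) = √(20.2·11.3·6·2.9) = 63.0216
R = abc/(4·Area) = (8.9·14.2·17.3)/(4·63.0216) = 2186.374/252.0864 = 8.673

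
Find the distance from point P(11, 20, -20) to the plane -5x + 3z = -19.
d = |(-5)(11) + 0(20) + 3(-20) - (-19)| / √((-5)² + 0² + 3²) = 96/√34 = 16.46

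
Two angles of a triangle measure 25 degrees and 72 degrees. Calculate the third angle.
Sum of angles in a triangle = 180 degrees
Third angle = 180 - 25 - 72
Third angle = 83 degrees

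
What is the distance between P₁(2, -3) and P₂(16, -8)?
Using the distance formula: d = sqrt((x₂-x₁)² + (y₂-y₁)²)
dx = 16 - 2 = 14
dy = (-8) - (-3) = -5
d = sqrt(14² + (-5)²) = sqrt(196 + 25) = sqrt(221) = 14.87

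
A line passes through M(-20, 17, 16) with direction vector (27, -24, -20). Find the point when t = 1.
P(1) = (-20 + 27(1), 17 + (-24)(1), 16 + (-20)(1)) = (7, -7, -4)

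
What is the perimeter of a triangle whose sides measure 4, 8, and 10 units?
Perimeter = sum of all sides
Perimeter = 4 + 8 + 10
Perimeter = 22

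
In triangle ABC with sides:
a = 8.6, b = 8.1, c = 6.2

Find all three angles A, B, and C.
By the law of cosines:
cos(A) = (b² + c² - a²)/(2bc) = 0.299582  →  A = 72.57°
cos(B) = (a² + c² - b²)/(2ac) = 0.438766  →  B = 63.97°
cos(C) = (a² + b² - c²)/(2ab) = 0.725883  →  C = 43.46°
Check: A + B + C = 180.0° ✓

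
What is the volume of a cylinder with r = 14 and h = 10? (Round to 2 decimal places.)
Volume = pi * r² * h
Volume = pi * 14² * 10
Volume = pi * 196 * 10
Volume = pi * 1960
Volume = 6157.52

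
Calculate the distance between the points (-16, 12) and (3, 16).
Using the distance formula: d = sqrt((x₂-x₁)² + (y₂-y₁)²)
dx = 3 - (-16) = 19
dy = 16 - 12 = 4
d = sqrt(19² + 4²) = sqrt(361 + 16) = sqrt(377) = 19.42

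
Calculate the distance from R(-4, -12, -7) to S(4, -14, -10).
d = √[(8)² + (-2)² + (-3)²] = √77 = 8.775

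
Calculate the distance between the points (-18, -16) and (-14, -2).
Using the distance formula: d = sqrt((x₂-x₁)² + (y₂-y₁)²)
dx = (-14) - (-18) = 4
dy = (-2) - (-16) = 14
d = sqrt(4² + 14²) = sqrt(16 + 196) = sqrt(212) = 14.56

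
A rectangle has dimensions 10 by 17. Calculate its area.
Area = length * width
Area = 10 * 17
Area = 170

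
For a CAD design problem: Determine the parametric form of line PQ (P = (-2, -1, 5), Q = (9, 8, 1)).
Direction vector d = Q - P = (11, 9, -4)
x = -2 + 11t, y = -1 + 9t, z = 5 - 4t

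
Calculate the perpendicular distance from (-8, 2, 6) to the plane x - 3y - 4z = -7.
d = |1(-8) + (-3)(2) + (-4)(6) - (-7)| / √(1² + (-3)² + (-4)²) = 31/√26 = 6.08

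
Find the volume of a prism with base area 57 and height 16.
Volume = base area * height
Volume = 57 * 16
Volume = 912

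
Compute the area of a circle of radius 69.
Area = pi * r²
Area = pi * 69²
Area = pi * 4761
Area = 14957.12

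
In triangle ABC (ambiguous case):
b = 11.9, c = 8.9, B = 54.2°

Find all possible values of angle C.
sin(C)/c = sin(B)/b  →  sin(C) = c·sin(B)/b = 8.9·sin(54.2°)/11.9 = 0.606594
C₁ = arcsin(0.606594) = 37.34°,  C₂ = 180° - C₁ = 142.66°
Check C₂: A = 180° - 54.2° - 142.66° = -16.86° ≤ 0, rejected
C = 37.34° (one solution)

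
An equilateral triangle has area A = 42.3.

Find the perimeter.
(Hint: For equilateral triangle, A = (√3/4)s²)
A = (√3/4)s²  →  s² = 4A/√3 = 4·42.3/√3 = 97.6877
s = 9.88371
Perimeter = 3s = 29.65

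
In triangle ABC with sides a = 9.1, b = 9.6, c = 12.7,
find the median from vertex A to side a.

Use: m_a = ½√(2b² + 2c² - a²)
m_a = ½√(2·9.6² + 2·12.7² - 9.1²)
m_a = ½√(184.32 + 322.58 - 82.81) = ½√424.09 = 10.3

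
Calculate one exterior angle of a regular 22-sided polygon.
Exterior angle of a regular n-gon = 360/n
Exterior angle = 360/22
Exterior angle = 16.36 degrees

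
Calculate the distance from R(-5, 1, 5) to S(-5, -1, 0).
d = √[(0)² + (-2)² + (-5)²] = √29 = 5.385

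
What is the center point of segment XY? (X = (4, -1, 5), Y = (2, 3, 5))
Midpoint = ((4+2)/2, (-1+3)/2, (5+5)/2) = (3, 1, 5)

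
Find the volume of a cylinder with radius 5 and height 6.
Volume = pi * r² * h
Volume = pi * 5² * 6
Volume = pi * 25 * 6
Volume = pi * 150
Volume = 471.24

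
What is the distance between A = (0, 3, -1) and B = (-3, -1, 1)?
d = √[(-3)² + (-4)² + (2)²] = √29 = 5.385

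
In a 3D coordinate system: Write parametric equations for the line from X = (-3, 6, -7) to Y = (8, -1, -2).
Direction vector d = Y - X = (11, -7, 5)
x = -3 + 11t, y = 6 - 7t, z = -7 + 5t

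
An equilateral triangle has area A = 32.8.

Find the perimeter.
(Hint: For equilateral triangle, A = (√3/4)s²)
A = (√3/4)s²  →  s² = 4A/√3 = 4·32.8/√3 = 75.7484
s = 8.70335
Perimeter = 3s = 26.11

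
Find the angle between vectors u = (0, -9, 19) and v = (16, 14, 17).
u·v = 197, |u|² = 442, |v|² = 741
cos θ = 197/√327522 ≈ 0.3442
θ ≈ 69.87°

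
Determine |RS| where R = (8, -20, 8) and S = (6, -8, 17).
d = √[(-2)² + (12)² + (9)²] = √229 = 15.13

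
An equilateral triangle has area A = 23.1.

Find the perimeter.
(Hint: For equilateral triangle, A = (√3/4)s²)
A = (√3/4)s²  →  s² = 4A/√3 = 4·23.1/√3 = 53.3472
s = 7.30391
Perimeter = 3s = 21.91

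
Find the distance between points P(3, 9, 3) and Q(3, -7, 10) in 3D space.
d = √[(0)² + (-16)² + (7)²] = √305 = 17.46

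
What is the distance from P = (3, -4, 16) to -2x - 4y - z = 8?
d = |(-2)(3) + (-4)(-4) + (-1)(16) - (8)| / √((-2)² + (-4)² + (-1)²) = 14/√21 = 3.055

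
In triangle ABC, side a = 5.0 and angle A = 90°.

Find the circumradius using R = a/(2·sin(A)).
R = a/(2·sin(A)) = 5.0/(2·sin(90°))
R = 5.0/(2·1.000000) = 5.0/2.000000 = 2.5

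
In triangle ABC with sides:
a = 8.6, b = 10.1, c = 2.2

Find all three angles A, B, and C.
By the law of cosines:
cos(A) = (b² + c² - a²)/(2bc) = 0.740099  →  A = 42.26°
cos(B) = (a² + c² - b²)/(2ac) = -0.613372  →  B = 127.8°
cos(C) = (a² + b² - c²)/(2ab) = 0.985091  →  C = 9.906°
Check: A + B + C = 180.0° ✓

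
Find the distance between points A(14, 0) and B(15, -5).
Using the distance formula: d = sqrt((x₂-x₁)² + (y₂-y₁)²)
dx = 15 - 14 = 1
dy = (-5) - 0 = -5
d = sqrt(1² + (-5)²) = sqrt(1 + 25) = sqrt(26) = 5.10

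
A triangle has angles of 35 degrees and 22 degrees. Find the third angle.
Sum of angles in a triangle = 180 degrees
Third angle = 180 - 35 - 22
Third angle = 123 degrees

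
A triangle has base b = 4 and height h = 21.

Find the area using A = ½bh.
A = ½·4·21 = 42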